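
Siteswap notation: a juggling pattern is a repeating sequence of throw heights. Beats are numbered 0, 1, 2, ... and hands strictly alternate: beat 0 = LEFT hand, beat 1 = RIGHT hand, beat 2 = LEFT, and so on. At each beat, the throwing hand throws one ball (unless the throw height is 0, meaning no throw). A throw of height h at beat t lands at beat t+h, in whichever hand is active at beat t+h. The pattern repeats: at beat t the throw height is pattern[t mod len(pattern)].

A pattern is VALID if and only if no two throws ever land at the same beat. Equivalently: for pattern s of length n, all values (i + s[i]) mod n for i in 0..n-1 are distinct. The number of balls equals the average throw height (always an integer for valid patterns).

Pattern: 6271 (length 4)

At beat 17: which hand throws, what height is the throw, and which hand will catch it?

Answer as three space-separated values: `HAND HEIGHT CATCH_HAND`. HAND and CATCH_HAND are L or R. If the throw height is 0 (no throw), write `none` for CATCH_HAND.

Answer: R 2 R

Derivation:
Beat 17: 17 mod 2 = 1, so hand = R
Throw height = pattern[17 mod 4] = pattern[1] = 2
Lands at beat 17+2=19, 19 mod 2 = 1, so catch hand = R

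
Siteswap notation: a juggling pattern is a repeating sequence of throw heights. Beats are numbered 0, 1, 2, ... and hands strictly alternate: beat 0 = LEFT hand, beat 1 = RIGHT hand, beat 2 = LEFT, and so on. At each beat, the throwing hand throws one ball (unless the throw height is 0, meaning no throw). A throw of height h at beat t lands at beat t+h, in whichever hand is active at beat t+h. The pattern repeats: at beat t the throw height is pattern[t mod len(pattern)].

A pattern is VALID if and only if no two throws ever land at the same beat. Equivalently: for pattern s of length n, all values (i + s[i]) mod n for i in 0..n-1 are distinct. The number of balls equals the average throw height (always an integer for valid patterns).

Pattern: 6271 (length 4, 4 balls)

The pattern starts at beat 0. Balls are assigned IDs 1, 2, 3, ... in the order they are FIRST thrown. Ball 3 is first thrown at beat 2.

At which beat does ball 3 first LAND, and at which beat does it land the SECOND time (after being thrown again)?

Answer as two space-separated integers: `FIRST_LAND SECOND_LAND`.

Answer: 9 11

Derivation:
Beat 0 (L): throw ball1 h=6 -> lands@6:L; in-air after throw: [b1@6:L]
Beat 1 (R): throw ball2 h=2 -> lands@3:R; in-air after throw: [b2@3:R b1@6:L]
Beat 2 (L): throw ball3 h=7 -> lands@9:R; in-air after throw: [b2@3:R b1@6:L b3@9:R]
Beat 3 (R): throw ball2 h=1 -> lands@4:L; in-air after throw: [b2@4:L b1@6:L b3@9:R]
Beat 4 (L): throw ball2 h=6 -> lands@10:L; in-air after throw: [b1@6:L b3@9:R b2@10:L]
Beat 5 (R): throw ball4 h=2 -> lands@7:R; in-air after throw: [b1@6:L b4@7:R b3@9:R b2@10:L]
Beat 6 (L): throw ball1 h=7 -> lands@13:R; in-air after throw: [b4@7:R b3@9:R b2@10:L b1@13:R]
Beat 7 (R): throw ball4 h=1 -> lands@8:L; in-air after throw: [b4@8:L b3@9:R b2@10:L b1@13:R]
Beat 8 (L): throw ball4 h=6 -> lands@14:L; in-air after throw: [b3@9:R b2@10:L b1@13:R b4@14:L]
Beat 9 (R): throw ball3 h=2 -> lands@11:R; in-air after throw: [b2@10:L b3@11:R b1@13:R b4@14:L]
Beat 10 (L): throw ball2 h=7 -> lands@17:R; in-air after throw: [b3@11:R b1@13:R b4@14:L b2@17:R]
Beat 11 (R): throw ball3 h=1 -> lands@12:L; in-air after throw: [b3@12:L b1@13:R b4@14:L b2@17:R]
Ball 3: thrown@2 h=7 -> first land @9; rethrown@9 h=2 -> second land @11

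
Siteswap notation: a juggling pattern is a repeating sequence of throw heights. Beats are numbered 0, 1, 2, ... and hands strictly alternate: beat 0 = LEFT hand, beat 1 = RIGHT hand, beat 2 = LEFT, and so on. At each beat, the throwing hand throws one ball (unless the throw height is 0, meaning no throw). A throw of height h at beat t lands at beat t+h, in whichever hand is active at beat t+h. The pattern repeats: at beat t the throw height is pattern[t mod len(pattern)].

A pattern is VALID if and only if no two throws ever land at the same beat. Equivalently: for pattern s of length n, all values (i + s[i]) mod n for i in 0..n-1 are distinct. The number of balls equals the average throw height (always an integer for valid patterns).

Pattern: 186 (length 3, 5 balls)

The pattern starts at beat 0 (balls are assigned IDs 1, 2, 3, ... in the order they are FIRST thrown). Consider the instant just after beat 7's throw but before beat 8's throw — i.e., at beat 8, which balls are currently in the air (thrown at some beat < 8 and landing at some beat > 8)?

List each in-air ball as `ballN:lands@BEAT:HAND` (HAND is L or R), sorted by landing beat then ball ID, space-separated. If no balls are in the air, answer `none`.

Answer: ball1:lands@9:R ball4:lands@11:R ball3:lands@12:L ball5:lands@15:R

Derivation:
Beat 0 (L): throw ball1 h=1 -> lands@1:R; in-air after throw: [b1@1:R]
Beat 1 (R): throw ball1 h=8 -> lands@9:R; in-air after throw: [b1@9:R]
Beat 2 (L): throw ball2 h=6 -> lands@8:L; in-air after throw: [b2@8:L b1@9:R]
Beat 3 (R): throw ball3 h=1 -> lands@4:L; in-air after throw: [b3@4:L b2@8:L b1@9:R]
Beat 4 (L): throw ball3 h=8 -> lands@12:L; in-air after throw: [b2@8:L b1@9:R b3@12:L]
Beat 5 (R): throw ball4 h=6 -> lands@11:R; in-air after throw: [b2@8:L b1@9:R b4@11:R b3@12:L]
Beat 6 (L): throw ball5 h=1 -> lands@7:R; in-air after throw: [b5@7:R b2@8:L b1@9:R b4@11:R b3@12:L]
Beat 7 (R): throw ball5 h=8 -> lands@15:R; in-air after throw: [b2@8:L b1@9:R b4@11:R b3@12:L b5@15:R]
Beat 8 (L): throw ball2 h=6 -> lands@14:L; in-air after throw: [b1@9:R b4@11:R b3@12:L b2@14:L b5@15:R]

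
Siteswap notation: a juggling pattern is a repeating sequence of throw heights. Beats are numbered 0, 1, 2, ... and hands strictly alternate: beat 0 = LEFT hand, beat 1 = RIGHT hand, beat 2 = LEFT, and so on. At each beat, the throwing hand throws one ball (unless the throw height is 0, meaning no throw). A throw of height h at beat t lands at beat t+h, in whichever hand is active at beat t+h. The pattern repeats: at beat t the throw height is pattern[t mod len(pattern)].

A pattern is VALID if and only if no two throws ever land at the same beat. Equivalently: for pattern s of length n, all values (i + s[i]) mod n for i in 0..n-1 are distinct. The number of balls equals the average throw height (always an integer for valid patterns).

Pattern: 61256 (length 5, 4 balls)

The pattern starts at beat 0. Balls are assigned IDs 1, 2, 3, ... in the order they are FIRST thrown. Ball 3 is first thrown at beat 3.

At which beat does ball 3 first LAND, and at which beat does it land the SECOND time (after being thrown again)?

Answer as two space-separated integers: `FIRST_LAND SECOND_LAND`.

Answer: 8 13

Derivation:
Beat 0 (L): throw ball1 h=6 -> lands@6:L; in-air after throw: [b1@6:L]
Beat 1 (R): throw ball2 h=1 -> lands@2:L; in-air after throw: [b2@2:L b1@6:L]
Beat 2 (L): throw ball2 h=2 -> lands@4:L; in-air after throw: [b2@4:L b1@6:L]
Beat 3 (R): throw ball3 h=5 -> lands@8:L; in-air after throw: [b2@4:L b1@6:L b3@8:L]
Beat 4 (L): throw ball2 h=6 -> lands@10:L; in-air after throw: [b1@6:L b3@8:L b2@10:L]
Beat 5 (R): throw ball4 h=6 -> lands@11:R; in-air after throw: [b1@6:L b3@8:L b2@10:L b4@11:R]
Beat 6 (L): throw ball1 h=1 -> lands@7:R; in-air after throw: [b1@7:R b3@8:L b2@10:L b4@11:R]
Beat 7 (R): throw ball1 h=2 -> lands@9:R; in-air after throw: [b3@8:L b1@9:R b2@10:L b4@11:R]
Beat 8 (L): throw ball3 h=5 -> lands@13:R; in-air after throw: [b1@9:R b2@10:L b4@11:R b3@13:R]
Beat 9 (R): throw ball1 h=6 -> lands@15:R; in-air after throw: [b2@10:L b4@11:R b3@13:R b1@15:R]
Beat 10 (L): throw ball2 h=6 -> lands@16:L; in-air after throw: [b4@11:R b3@13:R b1@15:R b2@16:L]
Beat 11 (R): throw ball4 h=1 -> lands@12:L; in-air after throw: [b4@12:L b3@13:R b1@15:R b2@16:L]
Beat 12 (L): throw ball4 h=2 -> lands@14:L; in-air after throw: [b3@13:R b4@14:L b1@15:R b2@16:L]
Beat 13 (R): throw ball3 h=5 -> lands@18:L; in-air after throw: [b4@14:L b1@15:R b2@16:L b3@18:L]
Ball 3: thrown@3 h=5 -> first land @8; rethrown@8 h=5 -> second land @13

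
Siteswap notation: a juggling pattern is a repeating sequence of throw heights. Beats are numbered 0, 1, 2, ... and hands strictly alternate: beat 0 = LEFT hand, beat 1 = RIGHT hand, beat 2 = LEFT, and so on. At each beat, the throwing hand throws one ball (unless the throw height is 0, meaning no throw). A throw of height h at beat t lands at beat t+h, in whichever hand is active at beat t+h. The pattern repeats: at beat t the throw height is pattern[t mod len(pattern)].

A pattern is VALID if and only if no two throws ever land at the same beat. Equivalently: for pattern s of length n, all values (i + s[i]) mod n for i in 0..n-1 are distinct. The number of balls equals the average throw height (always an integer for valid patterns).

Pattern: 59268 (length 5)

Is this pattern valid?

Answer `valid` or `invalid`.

i=0: (i + s[i]) mod n = (0 + 5) mod 5 = 0
i=1: (i + s[i]) mod n = (1 + 9) mod 5 = 0
i=2: (i + s[i]) mod n = (2 + 2) mod 5 = 4
i=3: (i + s[i]) mod n = (3 + 6) mod 5 = 4
i=4: (i + s[i]) mod n = (4 + 8) mod 5 = 2
Residues: [0, 0, 4, 4, 2], distinct: False

Answer: invalid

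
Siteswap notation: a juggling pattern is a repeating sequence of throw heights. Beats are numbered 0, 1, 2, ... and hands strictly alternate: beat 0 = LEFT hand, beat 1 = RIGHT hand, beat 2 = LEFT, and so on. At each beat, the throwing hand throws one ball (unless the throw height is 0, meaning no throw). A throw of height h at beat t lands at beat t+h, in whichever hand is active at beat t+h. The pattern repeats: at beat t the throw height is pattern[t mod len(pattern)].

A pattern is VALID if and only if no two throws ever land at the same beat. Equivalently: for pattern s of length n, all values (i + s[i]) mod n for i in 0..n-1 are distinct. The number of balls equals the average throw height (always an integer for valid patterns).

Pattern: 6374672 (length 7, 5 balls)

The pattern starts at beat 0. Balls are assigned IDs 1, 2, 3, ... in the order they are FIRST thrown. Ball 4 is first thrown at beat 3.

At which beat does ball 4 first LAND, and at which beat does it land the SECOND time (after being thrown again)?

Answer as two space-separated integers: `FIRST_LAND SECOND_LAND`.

Beat 0 (L): throw ball1 h=6 -> lands@6:L; in-air after throw: [b1@6:L]
Beat 1 (R): throw ball2 h=3 -> lands@4:L; in-air after throw: [b2@4:L b1@6:L]
Beat 2 (L): throw ball3 h=7 -> lands@9:R; in-air after throw: [b2@4:L b1@6:L b3@9:R]
Beat 3 (R): throw ball4 h=4 -> lands@7:R; in-air after throw: [b2@4:L b1@6:L b4@7:R b3@9:R]
Beat 4 (L): throw ball2 h=6 -> lands@10:L; in-air after throw: [b1@6:L b4@7:R b3@9:R b2@10:L]
Beat 5 (R): throw ball5 h=7 -> lands@12:L; in-air after throw: [b1@6:L b4@7:R b3@9:R b2@10:L b5@12:L]
Beat 6 (L): throw ball1 h=2 -> lands@8:L; in-air after throw: [b4@7:R b1@8:L b3@9:R b2@10:L b5@12:L]
Beat 7 (R): throw ball4 h=6 -> lands@13:R; in-air after throw: [b1@8:L b3@9:R b2@10:L b5@12:L b4@13:R]
Beat 8 (L): throw ball1 h=3 -> lands@11:R; in-air after throw: [b3@9:R b2@10:L b1@11:R b5@12:L b4@13:R]
Beat 9 (R): throw ball3 h=7 -> lands@16:L; in-air after throw: [b2@10:L b1@11:R b5@12:L b4@13:R b3@16:L]
Beat 10 (L): throw ball2 h=4 -> lands@14:L; in-air after throw: [b1@11:R b5@12:L b4@13:R b2@14:L b3@16:L]
Beat 11 (R): throw ball1 h=6 -> lands@17:R; in-air after throw: [b5@12:L b4@13:R b2@14:L b3@16:L b1@17:R]
Beat 12 (L): throw ball5 h=7 -> lands@19:R; in-air after throw: [b4@13:R b2@14:L b3@16:L b1@17:R b5@19:R]
Beat 13 (R): throw ball4 h=2 -> lands@15:R; in-air after throw: [b2@14:L b4@15:R b3@16:L b1@17:R b5@19:R]
Ball 4: thrown@3 h=4 -> first land @7; rethrown@7 h=6 -> second land @13

Answer: 7 13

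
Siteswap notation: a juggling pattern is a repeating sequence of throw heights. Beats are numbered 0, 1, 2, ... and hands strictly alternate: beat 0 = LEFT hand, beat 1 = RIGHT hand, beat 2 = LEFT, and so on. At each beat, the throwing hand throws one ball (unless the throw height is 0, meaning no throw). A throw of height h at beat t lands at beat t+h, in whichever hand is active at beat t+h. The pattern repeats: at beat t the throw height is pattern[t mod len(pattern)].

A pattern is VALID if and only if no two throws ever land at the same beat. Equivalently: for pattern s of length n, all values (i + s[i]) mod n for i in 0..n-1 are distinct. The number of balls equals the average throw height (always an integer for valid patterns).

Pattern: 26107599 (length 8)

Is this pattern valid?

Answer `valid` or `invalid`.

Answer: invalid

Derivation:
i=0: (i + s[i]) mod n = (0 + 2) mod 8 = 2
i=1: (i + s[i]) mod n = (1 + 6) mod 8 = 7
i=2: (i + s[i]) mod n = (2 + 1) mod 8 = 3
i=3: (i + s[i]) mod n = (3 + 0) mod 8 = 3
i=4: (i + s[i]) mod n = (4 + 7) mod 8 = 3
i=5: (i + s[i]) mod n = (5 + 5) mod 8 = 2
i=6: (i + s[i]) mod n = (6 + 9) mod 8 = 7
i=7: (i + s[i]) mod n = (7 + 9) mod 8 = 0
Residues: [2, 7, 3, 3, 3, 2, 7, 0], distinct: False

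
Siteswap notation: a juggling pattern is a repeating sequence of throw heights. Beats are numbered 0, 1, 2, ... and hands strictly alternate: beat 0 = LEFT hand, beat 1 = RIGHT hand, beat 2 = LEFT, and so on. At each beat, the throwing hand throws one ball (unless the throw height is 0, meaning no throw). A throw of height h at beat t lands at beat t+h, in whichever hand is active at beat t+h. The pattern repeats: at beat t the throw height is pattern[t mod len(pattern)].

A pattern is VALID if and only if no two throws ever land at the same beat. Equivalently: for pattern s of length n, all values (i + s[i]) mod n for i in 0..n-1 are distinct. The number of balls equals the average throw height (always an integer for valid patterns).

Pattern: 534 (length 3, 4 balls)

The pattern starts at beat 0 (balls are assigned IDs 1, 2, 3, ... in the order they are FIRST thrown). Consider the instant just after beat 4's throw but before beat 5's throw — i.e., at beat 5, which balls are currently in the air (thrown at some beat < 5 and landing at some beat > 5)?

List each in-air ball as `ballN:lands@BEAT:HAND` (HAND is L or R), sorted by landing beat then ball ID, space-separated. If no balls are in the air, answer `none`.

Answer: ball3:lands@6:L ball2:lands@7:R ball4:lands@8:L

Derivation:
Beat 0 (L): throw ball1 h=5 -> lands@5:R; in-air after throw: [b1@5:R]
Beat 1 (R): throw ball2 h=3 -> lands@4:L; in-air after throw: [b2@4:L b1@5:R]
Beat 2 (L): throw ball3 h=4 -> lands@6:L; in-air after throw: [b2@4:L b1@5:R b3@6:L]
Beat 3 (R): throw ball4 h=5 -> lands@8:L; in-air after throw: [b2@4:L b1@5:R b3@6:L b4@8:L]
Beat 4 (L): throw ball2 h=3 -> lands@7:R; in-air after throw: [b1@5:R b3@6:L b2@7:R b4@8:L]
Beat 5 (R): throw ball1 h=4 -> lands@9:R; in-air after throw: [b3@6:L b2@7:R b4@8:L b1@9:R]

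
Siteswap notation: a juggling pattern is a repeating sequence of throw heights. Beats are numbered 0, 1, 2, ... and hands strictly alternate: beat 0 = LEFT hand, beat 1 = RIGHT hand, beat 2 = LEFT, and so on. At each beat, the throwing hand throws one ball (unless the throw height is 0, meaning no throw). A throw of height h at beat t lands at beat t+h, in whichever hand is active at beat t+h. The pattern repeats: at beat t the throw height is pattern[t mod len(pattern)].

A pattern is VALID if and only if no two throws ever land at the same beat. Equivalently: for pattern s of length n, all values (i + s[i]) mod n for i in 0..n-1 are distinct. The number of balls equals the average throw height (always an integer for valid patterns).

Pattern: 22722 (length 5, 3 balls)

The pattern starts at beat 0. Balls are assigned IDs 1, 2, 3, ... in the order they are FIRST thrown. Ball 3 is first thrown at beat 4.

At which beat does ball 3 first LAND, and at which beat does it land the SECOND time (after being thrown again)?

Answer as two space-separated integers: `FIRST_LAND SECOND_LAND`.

Answer: 6 8

Derivation:
Beat 0 (L): throw ball1 h=2 -> lands@2:L; in-air after throw: [b1@2:L]
Beat 1 (R): throw ball2 h=2 -> lands@3:R; in-air after throw: [b1@2:L b2@3:R]
Beat 2 (L): throw ball1 h=7 -> lands@9:R; in-air after throw: [b2@3:R b1@9:R]
Beat 3 (R): throw ball2 h=2 -> lands@5:R; in-air after throw: [b2@5:R b1@9:R]
Beat 4 (L): throw ball3 h=2 -> lands@6:L; in-air after throw: [b2@5:R b3@6:L b1@9:R]
Beat 5 (R): throw ball2 h=2 -> lands@7:R; in-air after throw: [b3@6:L b2@7:R b1@9:R]
Beat 6 (L): throw ball3 h=2 -> lands@8:L; in-air after throw: [b2@7:R b3@8:L b1@9:R]
Beat 7 (R): throw ball2 h=7 -> lands@14:L; in-air after throw: [b3@8:L b1@9:R b2@14:L]
Beat 8 (L): throw ball3 h=2 -> lands@10:L; in-air after throw: [b1@9:R b3@10:L b2@14:L]
Ball 3: thrown@4 h=2 -> first land @6; rethrown@6 h=2 -> second land @8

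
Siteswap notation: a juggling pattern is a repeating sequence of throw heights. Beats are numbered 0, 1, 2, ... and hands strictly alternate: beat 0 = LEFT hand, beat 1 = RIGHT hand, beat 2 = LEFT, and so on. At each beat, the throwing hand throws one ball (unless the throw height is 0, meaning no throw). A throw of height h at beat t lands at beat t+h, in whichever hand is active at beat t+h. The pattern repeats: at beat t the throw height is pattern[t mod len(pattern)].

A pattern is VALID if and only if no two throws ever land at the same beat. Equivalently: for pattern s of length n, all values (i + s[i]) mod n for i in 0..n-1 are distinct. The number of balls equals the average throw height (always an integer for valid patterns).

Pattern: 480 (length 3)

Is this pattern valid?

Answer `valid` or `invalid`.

Answer: valid

Derivation:
i=0: (i + s[i]) mod n = (0 + 4) mod 3 = 1
i=1: (i + s[i]) mod n = (1 + 8) mod 3 = 0
i=2: (i + s[i]) mod n = (2 + 0) mod 3 = 2
Residues: [1, 0, 2], distinct: True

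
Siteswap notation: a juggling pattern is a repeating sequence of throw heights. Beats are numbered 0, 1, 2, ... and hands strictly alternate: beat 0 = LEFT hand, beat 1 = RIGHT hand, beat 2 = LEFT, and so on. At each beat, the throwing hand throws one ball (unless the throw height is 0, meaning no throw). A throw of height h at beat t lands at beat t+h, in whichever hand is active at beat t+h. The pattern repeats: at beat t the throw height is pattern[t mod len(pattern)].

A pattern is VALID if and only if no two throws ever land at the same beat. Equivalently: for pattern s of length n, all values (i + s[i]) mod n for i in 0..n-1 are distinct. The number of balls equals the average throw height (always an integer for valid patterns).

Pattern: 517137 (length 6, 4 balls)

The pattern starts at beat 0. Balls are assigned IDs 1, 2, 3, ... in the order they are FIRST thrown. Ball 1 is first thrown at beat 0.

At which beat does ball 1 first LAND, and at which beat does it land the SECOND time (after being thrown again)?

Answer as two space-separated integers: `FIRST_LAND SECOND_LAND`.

Beat 0 (L): throw ball1 h=5 -> lands@5:R; in-air after throw: [b1@5:R]
Beat 1 (R): throw ball2 h=1 -> lands@2:L; in-air after throw: [b2@2:L b1@5:R]
Beat 2 (L): throw ball2 h=7 -> lands@9:R; in-air after throw: [b1@5:R b2@9:R]
Beat 3 (R): throw ball3 h=1 -> lands@4:L; in-air after throw: [b3@4:L b1@5:R b2@9:R]
Beat 4 (L): throw ball3 h=3 -> lands@7:R; in-air after throw: [b1@5:R b3@7:R b2@9:R]
Beat 5 (R): throw ball1 h=7 -> lands@12:L; in-air after throw: [b3@7:R b2@9:R b1@12:L]
Beat 6 (L): throw ball4 h=5 -> lands@11:R; in-air after throw: [b3@7:R b2@9:R b4@11:R b1@12:L]
Beat 7 (R): throw ball3 h=1 -> lands@8:L; in-air after throw: [b3@8:L b2@9:R b4@11:R b1@12:L]
Beat 8 (L): throw ball3 h=7 -> lands@15:R; in-air after throw: [b2@9:R b4@11:R b1@12:L b3@15:R]
Beat 9 (R): throw ball2 h=1 -> lands@10:L; in-air after throw: [b2@10:L b4@11:R b1@12:L b3@15:R]
Beat 10 (L): throw ball2 h=3 -> lands@13:R; in-air after throw: [b4@11:R b1@12:L b2@13:R b3@15:R]
Beat 11 (R): throw ball4 h=7 -> lands@18:L; in-air after throw: [b1@12:L b2@13:R b3@15:R b4@18:L]
Beat 12 (L): throw ball1 h=5 -> lands@17:R; in-air after throw: [b2@13:R b3@15:R b1@17:R b4@18:L]
Ball 1: thrown@0 h=5 -> first land @5; rethrown@5 h=7 -> second land @12

Answer: 5 12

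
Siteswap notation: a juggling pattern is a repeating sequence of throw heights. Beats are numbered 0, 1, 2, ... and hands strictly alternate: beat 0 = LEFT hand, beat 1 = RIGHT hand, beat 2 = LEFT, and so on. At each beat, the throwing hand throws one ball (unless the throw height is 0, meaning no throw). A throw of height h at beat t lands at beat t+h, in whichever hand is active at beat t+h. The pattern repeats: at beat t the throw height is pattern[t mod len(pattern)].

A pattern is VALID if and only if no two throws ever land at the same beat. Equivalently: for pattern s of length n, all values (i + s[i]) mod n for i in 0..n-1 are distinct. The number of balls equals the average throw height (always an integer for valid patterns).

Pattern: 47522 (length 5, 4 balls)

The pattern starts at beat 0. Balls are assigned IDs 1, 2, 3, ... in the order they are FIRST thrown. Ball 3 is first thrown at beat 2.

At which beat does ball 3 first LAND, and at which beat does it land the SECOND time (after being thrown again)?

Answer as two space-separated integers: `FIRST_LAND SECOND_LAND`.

Answer: 7 12

Derivation:
Beat 0 (L): throw ball1 h=4 -> lands@4:L; in-air after throw: [b1@4:L]
Beat 1 (R): throw ball2 h=7 -> lands@8:L; in-air after throw: [b1@4:L b2@8:L]
Beat 2 (L): throw ball3 h=5 -> lands@7:R; in-air after throw: [b1@4:L b3@7:R b2@8:L]
Beat 3 (R): throw ball4 h=2 -> lands@5:R; in-air after throw: [b1@4:L b4@5:R b3@7:R b2@8:L]
Beat 4 (L): throw ball1 h=2 -> lands@6:L; in-air after throw: [b4@5:R b1@6:L b3@7:R b2@8:L]
Beat 5 (R): throw ball4 h=4 -> lands@9:R; in-air after throw: [b1@6:L b3@7:R b2@8:L b4@9:R]
Beat 6 (L): throw ball1 h=7 -> lands@13:R; in-air after throw: [b3@7:R b2@8:L b4@9:R b1@13:R]
Beat 7 (R): throw ball3 h=5 -> lands@12:L; in-air after throw: [b2@8:L b4@9:R b3@12:L b1@13:R]
Beat 8 (L): throw ball2 h=2 -> lands@10:L; in-air after throw: [b4@9:R b2@10:L b3@12:L b1@13:R]
Beat 9 (R): throw ball4 h=2 -> lands@11:R; in-air after throw: [b2@10:L b4@11:R b3@12:L b1@13:R]
Beat 10 (L): throw ball2 h=4 -> lands@14:L; in-air after throw: [b4@11:R b3@12:L b1@13:R b2@14:L]
Beat 11 (R): throw ball4 h=7 -> lands@18:L; in-air after throw: [b3@12:L b1@13:R b2@14:L b4@18:L]
Beat 12 (L): throw ball3 h=5 -> lands@17:R; in-air after throw: [b1@13:R b2@14:L b3@17:R b4@18:L]
Ball 3: thrown@2 h=5 -> first land @7; rethrown@7 h=5 -> second land @12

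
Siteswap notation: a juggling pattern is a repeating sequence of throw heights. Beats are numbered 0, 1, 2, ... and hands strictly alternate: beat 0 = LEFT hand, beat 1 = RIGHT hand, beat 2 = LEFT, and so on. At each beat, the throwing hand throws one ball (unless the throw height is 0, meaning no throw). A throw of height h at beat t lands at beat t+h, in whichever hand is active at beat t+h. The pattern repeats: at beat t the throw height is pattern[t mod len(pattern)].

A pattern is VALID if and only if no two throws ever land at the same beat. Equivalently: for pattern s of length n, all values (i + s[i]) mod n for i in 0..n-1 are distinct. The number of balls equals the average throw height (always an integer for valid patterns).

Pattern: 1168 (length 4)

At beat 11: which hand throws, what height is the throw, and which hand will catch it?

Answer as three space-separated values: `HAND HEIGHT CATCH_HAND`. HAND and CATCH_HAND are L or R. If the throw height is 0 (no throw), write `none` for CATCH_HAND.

Answer: R 8 R

Derivation:
Beat 11: 11 mod 2 = 1, so hand = R
Throw height = pattern[11 mod 4] = pattern[3] = 8
Lands at beat 11+8=19, 19 mod 2 = 1, so catch hand = R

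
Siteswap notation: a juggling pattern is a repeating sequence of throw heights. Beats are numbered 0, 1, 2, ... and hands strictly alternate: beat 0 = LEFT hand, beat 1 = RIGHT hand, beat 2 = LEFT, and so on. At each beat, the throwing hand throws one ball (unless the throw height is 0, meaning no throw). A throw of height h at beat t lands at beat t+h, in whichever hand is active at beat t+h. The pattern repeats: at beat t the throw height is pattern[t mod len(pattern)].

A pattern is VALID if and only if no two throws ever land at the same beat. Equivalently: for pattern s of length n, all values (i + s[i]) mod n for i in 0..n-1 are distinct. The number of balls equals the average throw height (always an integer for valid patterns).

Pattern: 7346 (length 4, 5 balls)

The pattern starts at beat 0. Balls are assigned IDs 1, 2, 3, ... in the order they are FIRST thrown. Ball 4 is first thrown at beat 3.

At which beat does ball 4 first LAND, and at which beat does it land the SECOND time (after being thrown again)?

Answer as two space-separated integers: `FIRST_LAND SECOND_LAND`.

Answer: 9 12

Derivation:
Beat 0 (L): throw ball1 h=7 -> lands@7:R; in-air after throw: [b1@7:R]
Beat 1 (R): throw ball2 h=3 -> lands@4:L; in-air after throw: [b2@4:L b1@7:R]
Beat 2 (L): throw ball3 h=4 -> lands@6:L; in-air after throw: [b2@4:L b3@6:L b1@7:R]
Beat 3 (R): throw ball4 h=6 -> lands@9:R; in-air after throw: [b2@4:L b3@6:L b1@7:R b4@9:R]
Beat 4 (L): throw ball2 h=7 -> lands@11:R; in-air after throw: [b3@6:L b1@7:R b4@9:R b2@11:R]
Beat 5 (R): throw ball5 h=3 -> lands@8:L; in-air after throw: [b3@6:L b1@7:R b5@8:L b4@9:R b2@11:R]
Beat 6 (L): throw ball3 h=4 -> lands@10:L; in-air after throw: [b1@7:R b5@8:L b4@9:R b3@10:L b2@11:R]
Beat 7 (R): throw ball1 h=6 -> lands@13:R; in-air after throw: [b5@8:L b4@9:R b3@10:L b2@11:R b1@13:R]
Beat 8 (L): throw ball5 h=7 -> lands@15:R; in-air after throw: [b4@9:R b3@10:L b2@11:R b1@13:R b5@15:R]
Beat 9 (R): throw ball4 h=3 -> lands@12:L; in-air after throw: [b3@10:L b2@11:R b4@12:L b1@13:R b5@15:R]
Beat 10 (L): throw ball3 h=4 -> lands@14:L; in-air after throw: [b2@11:R b4@12:L b1@13:R b3@14:L b5@15:R]
Beat 11 (R): throw ball2 h=6 -> lands@17:R; in-air after throw: [b4@12:L b1@13:R b3@14:L b5@15:R b2@17:R]
Beat 12 (L): throw ball4 h=7 -> lands@19:R; in-air after throw: [b1@13:R b3@14:L b5@15:R b2@17:R b4@19:R]
Ball 4: thrown@3 h=6 -> first land @9; rethrown@9 h=3 -> second land @12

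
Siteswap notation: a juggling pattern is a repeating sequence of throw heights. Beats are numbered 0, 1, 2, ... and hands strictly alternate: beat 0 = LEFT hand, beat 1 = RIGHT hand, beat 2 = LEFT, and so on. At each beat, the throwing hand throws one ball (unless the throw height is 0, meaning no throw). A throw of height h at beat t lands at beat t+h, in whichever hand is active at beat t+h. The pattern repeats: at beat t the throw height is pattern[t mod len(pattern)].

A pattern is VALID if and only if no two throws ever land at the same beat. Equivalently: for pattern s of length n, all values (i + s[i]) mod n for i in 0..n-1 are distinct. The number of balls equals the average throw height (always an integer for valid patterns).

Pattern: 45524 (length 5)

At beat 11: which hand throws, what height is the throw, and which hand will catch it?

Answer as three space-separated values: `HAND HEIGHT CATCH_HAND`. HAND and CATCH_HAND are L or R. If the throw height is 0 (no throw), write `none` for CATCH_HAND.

Answer: R 5 L

Derivation:
Beat 11: 11 mod 2 = 1, so hand = R
Throw height = pattern[11 mod 5] = pattern[1] = 5
Lands at beat 11+5=16, 16 mod 2 = 0, so catch hand = L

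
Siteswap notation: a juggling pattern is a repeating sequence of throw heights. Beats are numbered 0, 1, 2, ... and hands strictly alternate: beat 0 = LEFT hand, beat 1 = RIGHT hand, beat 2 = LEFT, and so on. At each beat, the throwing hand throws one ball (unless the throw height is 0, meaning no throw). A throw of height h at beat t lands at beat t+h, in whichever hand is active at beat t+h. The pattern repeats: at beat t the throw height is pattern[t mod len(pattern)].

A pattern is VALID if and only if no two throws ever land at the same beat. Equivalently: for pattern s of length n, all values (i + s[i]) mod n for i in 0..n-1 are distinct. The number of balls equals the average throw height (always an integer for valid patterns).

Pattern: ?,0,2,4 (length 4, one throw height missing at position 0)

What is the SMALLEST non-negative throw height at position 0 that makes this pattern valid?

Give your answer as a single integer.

Answer: 2

Derivation:
i=0: s[i]=? (unknown)
i=1: (1 + 0) mod 4 = 1
i=2: (2 + 2) mod 4 = 0
i=3: (3 + 4) mod 4 = 3
Known residues: [0, 1, 3]; need a permutation of 0..3, so missing residue r = 2
Need (0 + s) mod 4 = 2; smallest s = (2 - 0) mod 4 = 2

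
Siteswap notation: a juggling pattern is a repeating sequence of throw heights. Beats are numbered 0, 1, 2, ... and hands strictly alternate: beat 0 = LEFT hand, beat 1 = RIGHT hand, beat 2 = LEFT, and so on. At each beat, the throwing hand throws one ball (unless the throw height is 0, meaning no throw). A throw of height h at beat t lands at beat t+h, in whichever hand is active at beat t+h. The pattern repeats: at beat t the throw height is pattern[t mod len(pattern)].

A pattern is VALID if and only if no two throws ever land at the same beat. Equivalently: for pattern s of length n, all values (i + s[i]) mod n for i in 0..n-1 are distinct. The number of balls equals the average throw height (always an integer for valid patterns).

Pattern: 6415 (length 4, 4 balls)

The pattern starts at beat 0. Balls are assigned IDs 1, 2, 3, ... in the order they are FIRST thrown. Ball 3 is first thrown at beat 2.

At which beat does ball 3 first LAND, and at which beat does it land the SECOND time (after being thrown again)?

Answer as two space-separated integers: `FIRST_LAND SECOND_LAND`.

Answer: 3 8

Derivation:
Beat 0 (L): throw ball1 h=6 -> lands@6:L; in-air after throw: [b1@6:L]
Beat 1 (R): throw ball2 h=4 -> lands@5:R; in-air after throw: [b2@5:R b1@6:L]
Beat 2 (L): throw ball3 h=1 -> lands@3:R; in-air after throw: [b3@3:R b2@5:R b1@6:L]
Beat 3 (R): throw ball3 h=5 -> lands@8:L; in-air after throw: [b2@5:R b1@6:L b3@8:L]
Beat 4 (L): throw ball4 h=6 -> lands@10:L; in-air after throw: [b2@5:R b1@6:L b3@8:L b4@10:L]
Beat 5 (R): throw ball2 h=4 -> lands@9:R; in-air after throw: [b1@6:L b3@8:L b2@9:R b4@10:L]
Beat 6 (L): throw ball1 h=1 -> lands@7:R; in-air after throw: [b1@7:R b3@8:L b2@9:R b4@10:L]
Beat 7 (R): throw ball1 h=5 -> lands@12:L; in-air after throw: [b3@8:L b2@9:R b4@10:L b1@12:L]
Beat 8 (L): throw ball3 h=6 -> lands@14:L; in-air after throw: [b2@9:R b4@10:L b1@12:L b3@14:L]
Ball 3: thrown@2 h=1 -> first land @3; rethrown@3 h=5 -> second land @8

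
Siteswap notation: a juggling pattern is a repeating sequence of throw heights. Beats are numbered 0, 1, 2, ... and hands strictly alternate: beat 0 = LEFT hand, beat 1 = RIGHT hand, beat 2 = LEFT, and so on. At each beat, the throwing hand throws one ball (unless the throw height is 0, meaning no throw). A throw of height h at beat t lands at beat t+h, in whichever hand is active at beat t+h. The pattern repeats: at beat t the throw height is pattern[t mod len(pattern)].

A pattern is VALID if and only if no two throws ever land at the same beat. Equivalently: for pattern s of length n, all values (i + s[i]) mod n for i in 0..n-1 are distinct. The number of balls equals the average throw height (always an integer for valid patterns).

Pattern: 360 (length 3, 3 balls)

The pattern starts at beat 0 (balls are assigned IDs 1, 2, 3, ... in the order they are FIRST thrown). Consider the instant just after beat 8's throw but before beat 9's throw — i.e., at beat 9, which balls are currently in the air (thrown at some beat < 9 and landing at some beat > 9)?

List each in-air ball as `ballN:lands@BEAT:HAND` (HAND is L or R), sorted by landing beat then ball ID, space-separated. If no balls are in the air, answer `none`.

Answer: ball3:lands@10:L ball2:lands@13:R

Derivation:
Beat 0 (L): throw ball1 h=3 -> lands@3:R; in-air after throw: [b1@3:R]
Beat 1 (R): throw ball2 h=6 -> lands@7:R; in-air after throw: [b1@3:R b2@7:R]
Beat 3 (R): throw ball1 h=3 -> lands@6:L; in-air after throw: [b1@6:L b2@7:R]
Beat 4 (L): throw ball3 h=6 -> lands@10:L; in-air after throw: [b1@6:L b2@7:R b3@10:L]
Beat 6 (L): throw ball1 h=3 -> lands@9:R; in-air after throw: [b2@7:R b1@9:R b3@10:L]
Beat 7 (R): throw ball2 h=6 -> lands@13:R; in-air after throw: [b1@9:R b3@10:L b2@13:R]
Beat 9 (R): throw ball1 h=3 -> lands@12:L; in-air after throw: [b3@10:L b1@12:L b2@13:R]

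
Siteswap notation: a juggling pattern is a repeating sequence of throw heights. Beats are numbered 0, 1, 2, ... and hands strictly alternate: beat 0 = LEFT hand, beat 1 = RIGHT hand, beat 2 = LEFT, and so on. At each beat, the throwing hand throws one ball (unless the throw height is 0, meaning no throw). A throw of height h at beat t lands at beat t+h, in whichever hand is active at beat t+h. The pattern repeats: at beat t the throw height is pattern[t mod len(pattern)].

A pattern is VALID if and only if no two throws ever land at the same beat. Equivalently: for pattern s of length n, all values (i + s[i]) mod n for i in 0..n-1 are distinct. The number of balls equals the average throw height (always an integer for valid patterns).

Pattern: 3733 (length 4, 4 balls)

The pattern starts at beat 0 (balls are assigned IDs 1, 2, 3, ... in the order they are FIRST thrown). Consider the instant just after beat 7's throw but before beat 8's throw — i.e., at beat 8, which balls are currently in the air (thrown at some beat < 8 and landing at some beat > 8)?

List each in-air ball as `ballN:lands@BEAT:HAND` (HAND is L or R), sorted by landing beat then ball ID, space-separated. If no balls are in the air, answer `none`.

Answer: ball1:lands@9:R ball4:lands@10:L ball3:lands@12:L

Derivation:
Beat 0 (L): throw ball1 h=3 -> lands@3:R; in-air after throw: [b1@3:R]
Beat 1 (R): throw ball2 h=7 -> lands@8:L; in-air after throw: [b1@3:R b2@8:L]
Beat 2 (L): throw ball3 h=3 -> lands@5:R; in-air after throw: [b1@3:R b3@5:R b2@8:L]
Beat 3 (R): throw ball1 h=3 -> lands@6:L; in-air after throw: [b3@5:R b1@6:L b2@8:L]
Beat 4 (L): throw ball4 h=3 -> lands@7:R; in-air after throw: [b3@5:R b1@6:L b4@7:R b2@8:L]
Beat 5 (R): throw ball3 h=7 -> lands@12:L; in-air after throw: [b1@6:L b4@7:R b2@8:L b3@12:L]
Beat 6 (L): throw ball1 h=3 -> lands@9:R; in-air after throw: [b4@7:R b2@8:L b1@9:R b3@12:L]
Beat 7 (R): throw ball4 h=3 -> lands@10:L; in-air after throw: [b2@8:L b1@9:R b4@10:L b3@12:L]
Beat 8 (L): throw ball2 h=3 -> lands@11:R; in-air after throw: [b1@9:R b4@10:L b2@11:R b3@12:L]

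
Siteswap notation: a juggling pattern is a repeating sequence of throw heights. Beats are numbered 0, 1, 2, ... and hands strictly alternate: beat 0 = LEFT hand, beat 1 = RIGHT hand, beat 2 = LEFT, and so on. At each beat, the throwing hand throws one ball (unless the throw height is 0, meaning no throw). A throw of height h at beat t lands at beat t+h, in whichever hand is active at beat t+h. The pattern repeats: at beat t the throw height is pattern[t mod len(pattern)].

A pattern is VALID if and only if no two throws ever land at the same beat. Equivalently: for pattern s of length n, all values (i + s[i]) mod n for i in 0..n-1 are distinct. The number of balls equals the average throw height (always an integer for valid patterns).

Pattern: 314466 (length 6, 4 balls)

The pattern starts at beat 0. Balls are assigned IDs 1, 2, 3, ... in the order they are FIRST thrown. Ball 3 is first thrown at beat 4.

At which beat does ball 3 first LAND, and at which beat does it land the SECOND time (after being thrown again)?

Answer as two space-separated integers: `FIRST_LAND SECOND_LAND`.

Answer: 10 16

Derivation:
Beat 0 (L): throw ball1 h=3 -> lands@3:R; in-air after throw: [b1@3:R]
Beat 1 (R): throw ball2 h=1 -> lands@2:L; in-air after throw: [b2@2:L b1@3:R]
Beat 2 (L): throw ball2 h=4 -> lands@6:L; in-air after throw: [b1@3:R b2@6:L]
Beat 3 (R): throw ball1 h=4 -> lands@7:R; in-air after throw: [b2@6:L b1@7:R]
Beat 4 (L): throw ball3 h=6 -> lands@10:L; in-air after throw: [b2@6:L b1@7:R b3@10:L]
Beat 5 (R): throw ball4 h=6 -> lands@11:R; in-air after throw: [b2@6:L b1@7:R b3@10:L b4@11:R]
Beat 6 (L): throw ball2 h=3 -> lands@9:R; in-air after throw: [b1@7:R b2@9:R b3@10:L b4@11:R]
Beat 7 (R): throw ball1 h=1 -> lands@8:L; in-air after throw: [b1@8:L b2@9:R b3@10:L b4@11:R]
Beat 8 (L): throw ball1 h=4 -> lands@12:L; in-air after throw: [b2@9:R b3@10:L b4@11:R b1@12:L]
Beat 9 (R): throw ball2 h=4 -> lands@13:R; in-air after throw: [b3@10:L b4@11:R b1@12:L b2@13:R]
Beat 10 (L): throw ball3 h=6 -> lands@16:L; in-air after throw: [b4@11:R b1@12:L b2@13:R b3@16:L]
Beat 11 (R): throw ball4 h=6 -> lands@17:R; in-air after throw: [b1@12:L b2@13:R b3@16:L b4@17:R]
Beat 12 (L): throw ball1 h=3 -> lands@15:R; in-air after throw: [b2@13:R b1@15:R b3@16:L b4@17:R]
Beat 13 (R): throw ball2 h=1 -> lands@14:L; in-air after throw: [b2@14:L b1@15:R b3@16:L b4@17:R]
Beat 14 (L): throw ball2 h=4 -> lands@18:L; in-air after throw: [b1@15:R b3@16:L b4@17:R b2@18:L]
Beat 15 (R): throw ball1 h=4 -> lands@19:R; in-air after throw: [b3@16:L b4@17:R b2@18:L b1@19:R]
Beat 16 (L): throw ball3 h=6 -> lands@22:L; in-air after throw: [b4@17:R b2@18:L b1@19:R b3@22:L]
Ball 3: thrown@4 h=6 -> first land @10; rethrown@10 h=6 -> second land @16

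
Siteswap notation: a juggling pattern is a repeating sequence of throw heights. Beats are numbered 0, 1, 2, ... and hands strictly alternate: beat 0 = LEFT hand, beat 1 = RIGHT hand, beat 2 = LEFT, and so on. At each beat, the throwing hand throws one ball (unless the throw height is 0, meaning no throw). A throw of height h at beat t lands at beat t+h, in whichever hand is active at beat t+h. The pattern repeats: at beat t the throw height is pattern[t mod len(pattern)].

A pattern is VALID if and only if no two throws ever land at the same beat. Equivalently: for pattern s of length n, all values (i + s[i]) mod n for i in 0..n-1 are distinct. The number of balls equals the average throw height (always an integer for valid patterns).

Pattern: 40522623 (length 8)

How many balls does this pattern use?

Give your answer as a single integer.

Answer: 3

Derivation:
Pattern = [4, 0, 5, 2, 2, 6, 2, 3], length n = 8
  position 0: throw height = 4, running sum = 4
  position 1: throw height = 0, running sum = 4
  position 2: throw height = 5, running sum = 9
  position 3: throw height = 2, running sum = 11
  position 4: throw height = 2, running sum = 13
  position 5: throw height = 6, running sum = 19
  position 6: throw height = 2, running sum = 21
  position 7: throw height = 3, running sum = 24
Total sum = 24; balls = sum / n = 24 / 8 = 3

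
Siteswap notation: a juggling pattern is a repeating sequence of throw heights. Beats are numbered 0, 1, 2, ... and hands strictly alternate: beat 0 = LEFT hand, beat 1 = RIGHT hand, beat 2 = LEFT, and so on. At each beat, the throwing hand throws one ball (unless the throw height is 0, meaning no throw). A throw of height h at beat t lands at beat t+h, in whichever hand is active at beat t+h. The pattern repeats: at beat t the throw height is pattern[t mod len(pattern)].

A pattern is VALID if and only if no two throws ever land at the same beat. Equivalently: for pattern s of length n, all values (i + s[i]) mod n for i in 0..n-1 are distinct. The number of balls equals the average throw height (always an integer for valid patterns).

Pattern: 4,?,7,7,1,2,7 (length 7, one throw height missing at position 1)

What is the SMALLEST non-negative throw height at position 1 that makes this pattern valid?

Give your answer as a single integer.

Answer: 0

Derivation:
i=0: (0 + 4) mod 7 = 4
i=1: s[i]=? (unknown)
i=2: (2 + 7) mod 7 = 2
i=3: (3 + 7) mod 7 = 3
i=4: (4 + 1) mod 7 = 5
i=5: (5 + 2) mod 7 = 0
i=6: (6 + 7) mod 7 = 6
Known residues: [0, 2, 3, 4, 5, 6]; need a permutation of 0..6, so missing residue r = 1
Need (1 + s) mod 7 = 1; smallest s = (1 - 1) mod 7 = 0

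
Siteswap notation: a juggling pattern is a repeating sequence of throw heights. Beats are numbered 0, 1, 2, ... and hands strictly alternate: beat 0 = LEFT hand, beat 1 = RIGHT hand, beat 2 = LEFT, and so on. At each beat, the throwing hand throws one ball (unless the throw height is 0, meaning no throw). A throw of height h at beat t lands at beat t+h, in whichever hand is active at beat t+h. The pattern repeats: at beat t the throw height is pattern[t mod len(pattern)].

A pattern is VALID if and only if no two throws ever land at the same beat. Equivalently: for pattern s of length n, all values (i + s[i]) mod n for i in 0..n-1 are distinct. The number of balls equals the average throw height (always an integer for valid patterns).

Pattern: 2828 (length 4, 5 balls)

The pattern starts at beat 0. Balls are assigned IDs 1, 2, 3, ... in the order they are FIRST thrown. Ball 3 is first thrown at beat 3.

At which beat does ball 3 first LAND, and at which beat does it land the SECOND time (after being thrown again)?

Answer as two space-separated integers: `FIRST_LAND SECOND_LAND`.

Answer: 11 19

Derivation:
Beat 0 (L): throw ball1 h=2 -> lands@2:L; in-air after throw: [b1@2:L]
Beat 1 (R): throw ball2 h=8 -> lands@9:R; in-air after throw: [b1@2:L b2@9:R]
Beat 2 (L): throw ball1 h=2 -> lands@4:L; in-air after throw: [b1@4:L b2@9:R]
Beat 3 (R): throw ball3 h=8 -> lands@11:R; in-air after throw: [b1@4:L b2@9:R b3@11:R]
Beat 4 (L): throw ball1 h=2 -> lands@6:L; in-air after throw: [b1@6:L b2@9:R b3@11:R]
Beat 5 (R): throw ball4 h=8 -> lands@13:R; in-air after throw: [b1@6:L b2@9:R b3@11:R b4@13:R]
Beat 6 (L): throw ball1 h=2 -> lands@8:L; in-air after throw: [b1@8:L b2@9:R b3@11:R b4@13:R]
Beat 7 (R): throw ball5 h=8 -> lands@15:R; in-air after throw: [b1@8:L b2@9:R b3@11:R b4@13:R b5@15:R]
Beat 8 (L): throw ball1 h=2 -> lands@10:L; in-air after throw: [b2@9:R b1@10:L b3@11:R b4@13:R b5@15:R]
Beat 9 (R): throw ball2 h=8 -> lands@17:R; in-air after throw: [b1@10:L b3@11:R b4@13:R b5@15:R b2@17:R]
Beat 10 (L): throw ball1 h=2 -> lands@12:L; in-air after throw: [b3@11:R b1@12:L b4@13:R b5@15:R b2@17:R]
Beat 11 (R): throw ball3 h=8 -> lands@19:R; in-air after throw: [b1@12:L b4@13:R b5@15:R b2@17:R b3@19:R]
Beat 12 (L): throw ball1 h=2 -> lands@14:L; in-air after throw: [b4@13:R b1@14:L b5@15:R b2@17:R b3@19:R]
Beat 13 (R): throw ball4 h=8 -> lands@21:R; in-air after throw: [b1@14:L b5@15:R b2@17:R b3@19:R b4@21:R]
Beat 14 (L): throw ball1 h=2 -> lands@16:L; in-air after throw: [b5@15:R b1@16:L b2@17:R b3@19:R b4@21:R]
Beat 15 (R): throw ball5 h=8 -> lands@23:R; in-air after throw: [b1@16:L b2@17:R b3@19:R b4@21:R b5@23:R]
Beat 16 (L): throw ball1 h=2 -> lands@18:L; in-air after throw: [b2@17:R b1@18:L b3@19:R b4@21:R b5@23:R]
Beat 17 (R): throw ball2 h=8 -> lands@25:R; in-air after throw: [b1@18:L b3@19:R b4@21:R b5@23:R b2@25:R]
Beat 18 (L): throw ball1 h=2 -> lands@20:L; in-air after throw: [b3@19:R b1@20:L b4@21:R b5@23:R b2@25:R]
Beat 19 (R): throw ball3 h=8 -> lands@27:R; in-air after throw: [b1@20:L b4@21:R b5@23:R b2@25:R b3@27:R]
Ball 3: thrown@3 h=8 -> first land @11; rethrown@11 h=8 -> second land @19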